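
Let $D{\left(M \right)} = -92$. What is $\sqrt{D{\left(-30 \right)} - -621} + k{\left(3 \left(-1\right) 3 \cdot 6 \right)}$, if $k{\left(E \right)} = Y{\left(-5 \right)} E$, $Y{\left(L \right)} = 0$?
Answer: $23$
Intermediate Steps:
$k{\left(E \right)} = 0$ ($k{\left(E \right)} = 0 E = 0$)
$\sqrt{D{\left(-30 \right)} - -621} + k{\left(3 \left(-1\right) 3 \cdot 6 \right)} = \sqrt{-92 - -621} + 0 = \sqrt{-92 + \left(624 - 3\right)} + 0 = \sqrt{-92 + 621} + 0 = \sqrt{529} + 0 = 23 + 0 = 23$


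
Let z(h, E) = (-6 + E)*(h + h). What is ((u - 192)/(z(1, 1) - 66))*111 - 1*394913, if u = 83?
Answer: -30001289/76 ≈ -3.9475e+5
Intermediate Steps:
z(h, E) = 2*h*(-6 + E) (z(h, E) = (-6 + E)*(2*h) = 2*h*(-6 + E))
((u - 192)/(z(1, 1) - 66))*111 - 1*394913 = ((83 - 192)/(2*1*(-6 + 1) - 66))*111 - 1*394913 = -109/(2*1*(-5) - 66)*111 - 394913 = -109/(-10 - 66)*111 - 394913 = -109/(-76)*111 - 394913 = -109*(-1/76)*111 - 394913 = (109/76)*111 - 394913 = 12099/76 - 394913 = -30001289/76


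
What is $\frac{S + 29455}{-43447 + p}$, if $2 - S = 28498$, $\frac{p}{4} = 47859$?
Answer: $\frac{959}{147989} \approx 0.0064802$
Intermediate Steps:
$p = 191436$ ($p = 4 \cdot 47859 = 191436$)
$S = -28496$ ($S = 2 - 28498 = -28496$)
$\frac{S + 29455}{-43447 + p} = \frac{-28496 + 29455}{-43447 + 191436} = \frac{959}{147989}$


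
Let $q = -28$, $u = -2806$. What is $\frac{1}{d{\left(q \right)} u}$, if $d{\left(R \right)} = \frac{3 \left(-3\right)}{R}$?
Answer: $- \frac{14}{12627} \approx -0.0011087$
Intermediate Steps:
$d{\left(R \right)} = - \frac{9}{R}$
$\frac{1}{d{\left(q \right)} u} = \frac{1}{- \frac{9}{-28} \left(-2806\right)} = \frac{1}{\left(-9\right) \left(- \frac{1}{28}\right) \left(-2806\right)} = \frac{1}{\frac{9}{28} \left(-2806\right)} = \frac{1}{- \frac{12627}{14}} = - \frac{14}{12627}$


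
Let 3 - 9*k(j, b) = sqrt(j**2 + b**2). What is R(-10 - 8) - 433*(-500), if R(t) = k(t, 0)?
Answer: 649495/3 ≈ 2.1650e+5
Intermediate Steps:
k(j, b) = 1/3 - sqrt(b**2 + j**2)/9 (k(j, b) = 1/3 - sqrt(j**2 + b**2)/9 = 1/3 - sqrt(b**2 + j**2)/9)
R(t) = 1/3 - sqrt(t**2)/9 (R(t) = 1/3 - sqrt(0**2 + t**2)/9 = 1/3 - sqrt(0 + t**2)/9 = 1/3 - sqrt(t**2)/9)
R(-10 - 8) - 433*(-500) = (1/3 - sqrt((-10 - 8)**2)/9) - 433*(-500) = (1/3 - sqrt((-18)**2)/9) + 216500 = (1/3 - sqrt(324)/9) + 216500 = (1/3 - 1/9*18) + 216500 = (1/3 - 2) + 216500 = -5/3 + 216500 = 649495/3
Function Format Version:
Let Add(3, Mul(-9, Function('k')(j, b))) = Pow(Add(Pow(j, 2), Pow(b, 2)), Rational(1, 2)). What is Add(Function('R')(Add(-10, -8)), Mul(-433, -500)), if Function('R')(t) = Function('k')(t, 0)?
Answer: Rational(649495, 3) ≈ 2.1650e+5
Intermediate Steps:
Function('k')(j, b) = Add(Rational(1, 3), Mul(Rational(-1, 9), Pow(Add(Pow(b, 2), Pow(j, 2)), Rational(1, 2)))) (Function('k')(j, b) = Add(Rational(1, 3), Mul(Rational(-1, 9), Pow(Add(Pow(j, 2), Pow(b, 2)), Rational(1, 2)))) = Add(Rational(1, 3), Mul(Rational(-1, 9), Pow(Add(Pow(b, 2), Pow(j, 2)), Rational(1, 2)))))
Function('R')(t) = Add(Rational(1, 3), Mul(Rational(-1, 9), Pow(Pow(t, 2), Rational(1, 2)))) (Function('R')(t) = Add(Rational(1, 3), Mul(Rational(-1, 9), Pow(Add(Pow(0, 2), Pow(t, 2)), Rational(1, 2)))) = Add(Rational(1, 3), Mul(Rational(-1, 9), Pow(Add(0, Pow(t, 2)), Rational(1, 2)))) = Add(Rational(1, 3), Mul(Rational(-1, 9), Pow(Pow(t, 2), Rational(1, 2)))))
Add(Function('R')(Add(-10, -8)), Mul(-433, -500)) = Add(Add(Rational(1, 3), Mul(Rational(-1, 9), Pow(Pow(Add(-10, -8), 2), Rational(1, 2)))), Mul(-433, -500)) = Add(Add(Rational(1, 3), Mul(Rational(-1, 9), Pow(Pow(-18, 2), Rational(1, 2)))), 216500) = Add(Add(Rational(1, 3), Mul(Rational(-1, 9), Pow(324, Rational(1, 2)))), 216500) = Add(Add(Rational(1, 3), Mul(Rational(-1, 9), 18)), 216500) = Add(Add(Rational(1, 3), -2), 216500) = Add(Rational(-5, 3), 216500) = Rational(649495, 3)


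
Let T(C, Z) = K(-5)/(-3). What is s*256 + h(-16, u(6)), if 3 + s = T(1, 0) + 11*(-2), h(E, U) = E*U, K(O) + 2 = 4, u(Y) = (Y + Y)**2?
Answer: -26624/3 ≈ -8874.7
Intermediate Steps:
u(Y) = 4*Y**2 (u(Y) = (2*Y)**2 = 4*Y**2)
K(O) = 2 (K(O) = -2 + 4 = 2)
T(C, Z) = -2/3 (T(C, Z) = 2/(-3) = 2*(-1/3) = -2/3)
s = -77/3 (s = -3 + (-2/3 + 11*(-2)) = -3 + (-2/3 - 22) = -3 - 68/3 = -77/3 ≈ -25.667)
s*256 + h(-16, u(6)) = -77/3*256 - 64*6**2 = -19712/3 - 64*36 = -19712/3 - 16*144 = -19712/3 - 2304 = -26624/3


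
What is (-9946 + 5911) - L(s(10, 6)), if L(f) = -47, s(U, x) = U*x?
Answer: -3988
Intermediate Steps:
(-9946 + 5911) - L(s(10, 6)) = (-9946 + 5911) - 1*(-47) = -4035 + 47 = -3988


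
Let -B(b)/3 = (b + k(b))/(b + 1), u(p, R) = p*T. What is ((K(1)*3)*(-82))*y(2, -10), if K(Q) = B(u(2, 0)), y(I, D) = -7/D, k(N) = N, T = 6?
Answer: 61992/65 ≈ 953.72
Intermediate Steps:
u(p, R) = 6*p (u(p, R) = p*6 = 6*p)
B(b) = -6*b/(1 + b) (B(b) = -3*(b + b)/(b + 1) = -3*2*b/(1 + b) = -6*b/(1 + b))
K(Q) = -72/13 (K(Q) = -6*6*2/(1 + 6*2) = -6*12/(1 + 12) = -6*12/13 = -6*12*1/13 = -72/13)
((K(1)*3)*(-82))*y(2, -10) = (-72/13*3*(-82))*(-7/(-10)) = (-216/13*(-82))*(-7*(-⅒)) = (17712/13)*(7/10) = 61992/65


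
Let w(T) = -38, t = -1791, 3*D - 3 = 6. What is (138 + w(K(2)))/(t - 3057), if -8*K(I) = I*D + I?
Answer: -25/1212 ≈ -0.020627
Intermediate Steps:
D = 3 (D = 1 + (⅓)*6 = 1 + 2 = 3)
K(I) = -I/2 (K(I) = -(I*3 + I)/8 = -(3*I + I)/8 = -I/2)
(138 + w(K(2)))/(t - 3057) = (138 - 38)/(-1791 - 3057) = 100/(-4848) = 100*(-1/4848) = -25/1212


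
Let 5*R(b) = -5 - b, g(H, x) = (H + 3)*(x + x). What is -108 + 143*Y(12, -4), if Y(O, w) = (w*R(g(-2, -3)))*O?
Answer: -7404/5 ≈ -1480.8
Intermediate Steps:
g(H, x) = 2*x*(3 + H) (g(H, x) = (3 + H)*(2*x) = 2*x*(3 + H))
R(b) = -1 - b/5 (R(b) = (-5 - b)/5 = -1 - b/5)
Y(O, w) = O*w/5 (Y(O, w) = (w*(-1 - 2*(-3)*(3 - 2)/5))*O = (w*(-1 - 2*(-3)/5))*O = (w*(-1 - ⅕*(-6)))*O = (w*(-1 + 6/5))*O = (w*(⅕))*O = (w/5)*O = O*w/5)
-108 + 143*Y(12, -4) = -108 + 143*((⅕)*12*(-4)) = -108 + 143*(-48/5) = -108 - 6864/5 = -7404/5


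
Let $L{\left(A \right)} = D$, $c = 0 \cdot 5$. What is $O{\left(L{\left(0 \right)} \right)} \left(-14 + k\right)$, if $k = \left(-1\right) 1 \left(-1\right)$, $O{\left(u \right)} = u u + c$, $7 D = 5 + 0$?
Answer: $- \frac{325}{49} \approx -6.6327$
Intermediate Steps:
$D = \frac{5}{7}$ ($D = \frac{5 + 0}{7} = \frac{1}{7} \cdot 5 = \frac{5}{7} \approx 0.71429$)
$c = 0$
$L{\left(A \right)} = \frac{5}{7}$
$O{\left(u \right)} = u^{2}$ ($O{\left(u \right)} = u u + 0 = u^{2} + 0 = u^{2}$)
$k = 1$ ($k = \left(-1\right) \left(-1\right) = 1$)
$O{\left(L{\left(0 \right)} \right)} \left(-14 + k\right) = \left(\frac{5}{7}\right)^{2} \left(-14 + 1\right) = \frac{25}{49} \left(-13\right) = - \frac{325}{49}$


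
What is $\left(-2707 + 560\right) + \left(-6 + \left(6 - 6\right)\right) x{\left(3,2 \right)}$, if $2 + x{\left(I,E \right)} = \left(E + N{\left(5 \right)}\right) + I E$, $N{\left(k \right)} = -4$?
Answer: $-2159$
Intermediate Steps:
$x{\left(I,E \right)} = -6 + E + E I$ ($x{\left(I,E \right)} = -2 + \left(\left(E - 4\right) + I E\right) = -2 + \left(\left(-4 + E\right) + E I\right) = -2 + \left(-4 + E + E I\right) = -6 + E + E I$)
$\left(-2707 + 560\right) + \left(-6 + \left(6 - 6\right)\right) x{\left(3,2 \right)} = \left(-2707 + 560\right) + \left(-6 + \left(6 - 6\right)\right) \left(-6 + 2 + 2 \cdot 3\right) = -2147 + \left(-6 + 0\right) \left(-6 + 2 + 6\right) = -2147 - 12 = -2159$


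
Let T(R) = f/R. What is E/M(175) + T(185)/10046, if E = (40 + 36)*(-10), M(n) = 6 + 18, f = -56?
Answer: -88279309/2787765 ≈ -31.667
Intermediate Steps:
T(R) = -56/R
M(n) = 24
E = -760 (E = 76*(-10) = -760)
E/M(175) + T(185)/10046 = -760/24 - 56/185/10046 = -760*1/24 - 56*1/185*(1/10046) = -95/3 - 56/185*1/10046 = -95/3 - 28/929255 = -88279309/2787765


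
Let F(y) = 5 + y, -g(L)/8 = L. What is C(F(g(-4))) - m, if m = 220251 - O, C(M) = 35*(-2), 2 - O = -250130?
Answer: 29811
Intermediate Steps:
g(L) = -8*L
O = 250132 (O = 2 - 1*(-250130) = 2 + 250130 = 250132)
C(M) = -70
m = -29881 (m = 220251 - 1*250132 = 220251 - 250132 = -29881)
C(F(g(-4))) - m = -70 - 1*(-29881) = -70 + 29881 = 29811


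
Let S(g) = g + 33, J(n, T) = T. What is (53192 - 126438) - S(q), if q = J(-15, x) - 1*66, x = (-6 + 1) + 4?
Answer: -73212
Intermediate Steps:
x = -1 (x = -5 + 4 = -1)
q = -67 (q = -1 - 1*66 = -1 - 66 = -67)
S(g) = 33 + g
(53192 - 126438) - S(q) = (53192 - 126438) - (33 - 67) = -73246 - 1*(-34) = -73246 + 34 = -73212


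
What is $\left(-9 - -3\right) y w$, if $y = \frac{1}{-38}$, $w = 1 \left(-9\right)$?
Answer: $- \frac{27}{19} \approx -1.4211$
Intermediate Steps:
$w = -9$
$y = - \frac{1}{38} \approx -0.026316$
$\left(-9 - -3\right) y w = \left(-9 - -3\right) \left(- \frac{1}{38}\right) \left(-9\right) = \left(-9 + 3\right) \left(- \frac{1}{38}\right) \left(-9\right) = \left(-6\right) \left(- \frac{1}{38}\right) \left(-9\right) = \frac{3}{19} \left(-9\right) = - \frac{27}{19}$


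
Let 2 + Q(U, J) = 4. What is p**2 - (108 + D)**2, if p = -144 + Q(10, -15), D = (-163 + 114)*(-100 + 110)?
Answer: -125760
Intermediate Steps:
Q(U, J) = 2 (Q(U, J) = -2 + 4 = 2)
D = -490 (D = -49*10 = -490)
p = -142 (p = -144 + 2 = -142)
p**2 - (108 + D)**2 = (-142)**2 - (108 - 490)**2 = 20164 - 1*(-382)**2 = 20164 - 1*145924 = 20164 - 145924 = -125760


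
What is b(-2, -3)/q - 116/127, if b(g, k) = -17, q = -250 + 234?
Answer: 303/2032 ≈ 0.14911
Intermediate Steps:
q = -16
b(-2, -3)/q - 116/127 = -17/(-16) - 116/127 = -17*(-1/16) - 116*1/127 = 17/16 - 116/127 = 303/2032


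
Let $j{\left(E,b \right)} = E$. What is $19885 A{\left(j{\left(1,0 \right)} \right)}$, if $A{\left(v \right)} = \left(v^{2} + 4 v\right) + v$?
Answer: $119310$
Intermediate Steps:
$A{\left(v \right)} = v^{2} + 5 v$
$19885 A{\left(j{\left(1,0 \right)} \right)} = 19885 \cdot 1 \left(5 + 1\right) = 19885 \cdot 1 \cdot 6 = 19885 \cdot 6 = 119310$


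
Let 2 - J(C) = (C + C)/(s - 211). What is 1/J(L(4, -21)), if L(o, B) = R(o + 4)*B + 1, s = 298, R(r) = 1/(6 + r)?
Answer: 87/175 ≈ 0.49714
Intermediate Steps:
L(o, B) = 1 + B/(10 + o) (L(o, B) = B/(6 + (o + 4)) + 1 = B/(6 + (4 + o)) + 1 = B/(10 + o) + 1 = 1 + B/(10 + o))
J(C) = 2 - 2*C/87 (J(C) = 2 - (C + C)/(298 - 211) = 2 - 2*C/87)
1/J(L(4, -21)) = 1/(2 - 2*(10 - 21 + 4)/(87*(10 + 4))) = 1/(2 - 2*(-7)/(87*14)) = 1/(2 - (-7)/609) = 1/(2 - 2/87*(-½)) = 1/(2 + 1/87) = 1/(175/87) = 87/175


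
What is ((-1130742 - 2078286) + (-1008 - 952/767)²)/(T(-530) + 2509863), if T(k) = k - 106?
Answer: -1288623641348/1476150642603 ≈ -0.87296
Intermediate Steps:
T(k) = -106 + k
((-1130742 - 2078286) + (-1008 - 952/767)²)/(T(-530) + 2509863) = ((-1130742 - 2078286) + (-1008 - 952/767)²)/((-106 - 530) + 2509863) = (-3209028 + (-1008 - 952*1/767)²)/(-636 + 2509863) = (-3209028 + (-1008 - 952/767)²)/2509227 = (-3209028 + (-774088/767)²)*(1/2509227) = (-3209028 + 599212231744/588289)*(1/2509227) = -1288623641348/588289*1/2509227 = -1288623641348/1476150642603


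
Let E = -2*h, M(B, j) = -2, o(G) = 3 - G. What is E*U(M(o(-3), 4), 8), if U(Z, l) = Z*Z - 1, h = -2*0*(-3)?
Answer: 0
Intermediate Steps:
h = 0 (h = 0*(-3) = 0)
U(Z, l) = -1 + Z² (U(Z, l) = Z² - 1 = -1 + Z²)
E = 0 (E = -2*0 = 0)
E*U(M(o(-3), 4), 8) = 0*(-1 + (-2)²) = 0*(-1 + 4) = 0*3 = 0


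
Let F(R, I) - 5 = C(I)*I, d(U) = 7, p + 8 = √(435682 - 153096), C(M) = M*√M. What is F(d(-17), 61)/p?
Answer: -(5 + 3721*√61)/(8 - √282586) ≈ 55.515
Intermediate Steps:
C(M) = M^(3/2)
p = -8 + √282586 (p = -8 + √(435682 - 153096) = -8 + √282586 ≈ 523.59)
F(R, I) = 5 + I^(5/2) (F(R, I) = 5 + I^(3/2)*I = 5 + I^(5/2))
F(d(-17), 61)/p = (5 + 61^(5/2))/(-8 + √282586) = (5 + 3721*√61)/(-8 + √282586)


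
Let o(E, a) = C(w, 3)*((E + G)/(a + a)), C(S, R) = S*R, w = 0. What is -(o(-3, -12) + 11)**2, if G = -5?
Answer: -121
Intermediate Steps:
C(S, R) = R*S
o(E, a) = 0 (o(E, a) = (3*0)*((E - 5)/(a + a)) = 0*((-5 + E)/((2*a))) = 0*((-5 + E)*(1/(2*a))) = 0*((-5 + E)/(2*a)) = 0)
-(o(-3, -12) + 11)**2 = -(0 + 11)**2 = -1*11**2 = -1*121 = -121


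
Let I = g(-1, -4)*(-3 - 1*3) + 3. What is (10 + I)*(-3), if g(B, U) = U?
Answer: -111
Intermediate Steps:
I = 27 (I = -4*(-3 - 1*3) + 3 = -4*(-3 - 3) + 3 = -4*(-6) + 3 = 24 + 3 = 27)
(10 + I)*(-3) = (10 + 27)*(-3) = 37*(-3) = -111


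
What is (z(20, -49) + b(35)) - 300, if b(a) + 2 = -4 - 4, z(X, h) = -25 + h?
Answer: -384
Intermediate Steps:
b(a) = -10 (b(a) = -2 + (-4 - 4) = -2 - 8 = -10)
(z(20, -49) + b(35)) - 300 = ((-25 - 49) - 10) - 300 = (-74 - 10) - 300 = -84 - 300 = -384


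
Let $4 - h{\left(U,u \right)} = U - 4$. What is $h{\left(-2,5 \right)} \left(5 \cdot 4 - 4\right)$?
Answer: $160$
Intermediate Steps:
$h{\left(U,u \right)} = 8 - U$ ($h{\left(U,u \right)} = 4 - \left(U - 4\right) = 4 - \left(-4 + U\right) = 8 - U$)
$h{\left(-2,5 \right)} \left(5 \cdot 4 - 4\right) = \left(8 - -2\right) \left(5 \cdot 4 - 4\right) = \left(8 + 2\right) \left(20 - 4\right) = 10 \cdot 16 = 160$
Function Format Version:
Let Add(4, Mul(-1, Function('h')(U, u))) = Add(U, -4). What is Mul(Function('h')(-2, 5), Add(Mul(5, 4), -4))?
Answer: 160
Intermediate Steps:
Function('h')(U, u) = Add(8, Mul(-1, U)) (Function('h')(U, u) = Add(4, Mul(-1, Add(U, -4))) = Add(4, Mul(-1, Add(-4, U))) = Add(4, Add(4, Mul(-1, U))) = Add(8, Mul(-1, U)))
Mul(Function('h')(-2, 5), Add(Mul(5, 4), -4)) = Mul(Add(8, Mul(-1, -2)), Add(Mul(5, 4), -4)) = Mul(Add(8, 2), Add(20, -4)) = Mul(10, 16) = 160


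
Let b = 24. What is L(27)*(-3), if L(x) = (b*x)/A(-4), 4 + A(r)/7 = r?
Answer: 243/7 ≈ 34.714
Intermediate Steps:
A(r) = -28 + 7*r
L(x) = -3*x/7 (L(x) = (24*x)/(-28 + 7*(-4)) = (24*x)/(-28 - 28) = (24*x)/(-56) = (24*x)*(-1/56) = -3*x/7)
L(27)*(-3) = -3/7*27*(-3) = -81/7*(-3) = 243/7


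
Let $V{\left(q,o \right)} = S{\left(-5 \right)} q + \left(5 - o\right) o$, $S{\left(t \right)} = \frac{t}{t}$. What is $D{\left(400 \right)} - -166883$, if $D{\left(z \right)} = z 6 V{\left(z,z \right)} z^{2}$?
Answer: $-60518399833117$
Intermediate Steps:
$S{\left(t \right)} = 1$
$V{\left(q,o \right)} = q + o \left(5 - o\right)$ ($V{\left(q,o \right)} = 1 q + \left(5 - o\right) o = q + o \left(5 - o\right)$)
$D{\left(z \right)} = 6 z^{3} \left(- z^{2} + 6 z\right)$ ($D{\left(z \right)} = z 6 \left(z - z^{2} + 5 z\right) z^{2} = 6 z \left(- z^{2} + 6 z\right) z^{2} = 6 z^{3} \left(- z^{2} + 6 z\right)$)
$D{\left(400 \right)} - -166883 = 6 \cdot 400^{4} \left(6 - 400\right) - -166883 = 6 \cdot 25600000000 \left(6 - 400\right) + 166883 = 6 \cdot 25600000000 \left(-394\right) + 166883 = -60518400000000 + 166883 = -60518399833117$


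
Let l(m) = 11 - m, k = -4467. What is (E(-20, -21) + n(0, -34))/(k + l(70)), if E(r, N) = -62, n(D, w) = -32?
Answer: 47/2263 ≈ 0.020769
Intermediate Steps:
(E(-20, -21) + n(0, -34))/(k + l(70)) = (-62 - 32)/(-4467 + (11 - 1*70)) = -94/(-4467 + (11 - 70)) = -94/(-4467 - 59) = -94/(-4526) = -94*(-1/4526) = 47/2263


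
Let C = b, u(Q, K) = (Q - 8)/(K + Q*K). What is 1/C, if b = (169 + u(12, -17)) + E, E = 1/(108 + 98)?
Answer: 45526/7693291 ≈ 0.0059176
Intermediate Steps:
u(Q, K) = (-8 + Q)/(K + K*Q)
E = 1/206 ≈ 0.0048544
b = 7693291/45526 (b = (169 + (-8 + 12)/((-17)*(1 + 12))) + 1/206 = (169 - 1/17*4/13) + 1/206 = (169 - 1/17*1/13*4) + 1/206 = (169 - 4/221) + 1/206 = 37345/221 + 1/206 = 7693291/45526 ≈ 168.99)
C = 7693291/45526 ≈ 168.99
1/C = 1/(7693291/45526) = 45526/7693291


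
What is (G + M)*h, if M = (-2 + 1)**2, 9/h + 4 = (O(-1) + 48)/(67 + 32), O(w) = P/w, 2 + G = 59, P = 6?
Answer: -8613/59 ≈ -145.98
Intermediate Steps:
G = 57 (G = -2 + 59 = 57)
O(w) = 6/w
h = -297/118 (h = 9/(-4 + (6/(-1) + 48)/(67 + 32)) = 9/(-4 + (6*(-1) + 48)/99) = 9/(-4 + (-6 + 48)*(1/99)) = 9/(-4 + 42*(1/99)) = 9/(-4 + 14/33) = 9/(-118/33) = 9*(-33/118) = -297/118 ≈ -2.5169)
M = 1 (M = (-1)**2 = 1)
(G + M)*h = (57 + 1)*(-297/118) = 58*(-297/118) = -8613/59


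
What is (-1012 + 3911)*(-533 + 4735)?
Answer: 12181598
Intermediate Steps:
(-1012 + 3911)*(-533 + 4735) = 2899*4202 = 12181598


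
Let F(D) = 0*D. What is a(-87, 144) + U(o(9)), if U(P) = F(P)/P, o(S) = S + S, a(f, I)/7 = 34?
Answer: 238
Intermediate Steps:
F(D) = 0
a(f, I) = 238 (a(f, I) = 7*34 = 238)
o(S) = 2*S
U(P) = 0 (U(P) = 0/P = 0)
a(-87, 144) + U(o(9)) = 238 + 0 = 238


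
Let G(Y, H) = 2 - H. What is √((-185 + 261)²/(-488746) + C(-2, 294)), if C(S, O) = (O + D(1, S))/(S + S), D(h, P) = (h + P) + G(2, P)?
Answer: I*√17739117446209/488746 ≈ 8.6175*I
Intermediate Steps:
D(h, P) = 2 + h (D(h, P) = (h + P) + (2 - P) = (P + h) + (2 - P) = 2 + h)
C(S, O) = (3 + O)/(2*S) (C(S, O) = (O + (2 + 1))/(S + S) = (O + 3)/((2*S)) = (3 + O)*(1/(2*S)) = (3 + O)/(2*S))
√((-185 + 261)²/(-488746) + C(-2, 294)) = √((-185 + 261)²/(-488746) + (½)*(3 + 294)/(-2)) = √(76²*(-1/488746) + (½)*(-½)*297) = √(5776*(-1/488746) - 297/4) = √(-2888/244373 - 297/4) = √(-72590333/977492) = I*√17739117446209/488746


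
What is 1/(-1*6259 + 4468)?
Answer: -1/1791 ≈ -0.00055835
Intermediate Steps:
1/(-1*6259 + 4468) = 1/(-6259 + 4468) = 1/(-1791) = -1/1791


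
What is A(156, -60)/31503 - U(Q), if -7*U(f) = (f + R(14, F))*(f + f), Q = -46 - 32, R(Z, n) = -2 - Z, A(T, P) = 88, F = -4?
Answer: 461960608/220521 ≈ 2094.9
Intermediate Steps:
Q = -78
U(f) = -2*f*(-16 + f)/7 (U(f) = -(f + (-2 - 1*14))*(f + f)/7 = -(f + (-2 - 14))*2*f/7 = -(f - 16)*2*f/7 = -(-16 + f)*2*f/7 = -2*f*(-16 + f)/7)
A(156, -60)/31503 - U(Q) = 88/31503 - 2*(-78)*(16 - 1*(-78))/7 = 88*(1/31503) - 2*(-78)*(16 + 78)/7 = 88/31503 - 2*(-78)*94/7 = 88/31503 - 1*(-14664/7) = 88/31503 + 14664/7 = 461960608/220521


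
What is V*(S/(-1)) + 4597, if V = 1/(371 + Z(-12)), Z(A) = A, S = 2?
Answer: 1650321/359 ≈ 4597.0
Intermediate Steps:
V = 1/359 (V = 1/(371 - 12) = 1/359 ≈ 0.0027855)
V*(S/(-1)) + 4597 = (2/(-1))/359 + 4597 = (2*(-1))/359 + 4597 = (1/359)*(-2) + 4597 = -2/359 + 4597 = 1650321/359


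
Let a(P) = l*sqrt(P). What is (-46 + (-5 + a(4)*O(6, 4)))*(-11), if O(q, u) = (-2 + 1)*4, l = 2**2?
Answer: 913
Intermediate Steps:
l = 4
O(q, u) = -4 (O(q, u) = -1*4 = -4)
a(P) = 4*sqrt(P)
(-46 + (-5 + a(4)*O(6, 4)))*(-11) = (-46 + (-5 + (4*sqrt(4))*(-4)))*(-11) = (-46 + (-5 + (4*2)*(-4)))*(-11) = (-46 + (-5 + 8*(-4)))*(-11) = (-46 + (-5 - 32))*(-11) = (-46 - 37)*(-11) = -83*(-11) = 913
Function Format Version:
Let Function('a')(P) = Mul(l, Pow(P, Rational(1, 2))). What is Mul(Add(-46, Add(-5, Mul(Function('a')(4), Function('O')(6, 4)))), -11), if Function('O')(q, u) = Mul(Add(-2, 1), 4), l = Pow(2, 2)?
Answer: 913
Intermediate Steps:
l = 4
Function('O')(q, u) = -4 (Function('O')(q, u) = Mul(-1, 4) = -4)
Function('a')(P) = Mul(4, Pow(P, Rational(1, 2)))
Mul(Add(-46, Add(-5, Mul(Function('a')(4), Function('O')(6, 4)))), -11) = Mul(Add(-46, Add(-5, Mul(Mul(4, Pow(4, Rational(1, 2))), -4))), -11) = Mul(Add(-46, Add(-5, Mul(Mul(4, 2), -4))), -11) = Mul(Add(-46, Add(-5, Mul(8, -4))), -11) = Mul(Add(-46, Add(-5, -32)), -11) = Mul(Add(-46, -37), -11) = Mul(-83, -11) = 913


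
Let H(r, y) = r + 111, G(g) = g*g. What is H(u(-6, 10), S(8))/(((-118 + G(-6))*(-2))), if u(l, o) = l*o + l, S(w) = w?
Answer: 45/164 ≈ 0.27439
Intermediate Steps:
u(l, o) = l + l*o
G(g) = g²
H(r, y) = 111 + r
H(u(-6, 10), S(8))/(((-118 + G(-6))*(-2))) = (111 - 6*(1 + 10))/(((-118 + (-6)²)*(-2))) = (111 - 6*11)/(((-118 + 36)*(-2))) = (111 - 66)/((-82*(-2))) = 45/164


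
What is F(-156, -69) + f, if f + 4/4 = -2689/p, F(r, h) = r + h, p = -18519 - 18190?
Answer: -8293545/36709 ≈ -225.93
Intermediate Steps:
p = -36709
F(r, h) = h + r
f = -34020/36709 (f = -1 - 2689/(-36709) = -1 - 2689*(-1/36709) = -1 + 2689/36709 = -34020/36709 ≈ -0.92675)
F(-156, -69) + f = (-69 - 156) - 34020/36709 = -225 - 34020/36709 = -8293545/36709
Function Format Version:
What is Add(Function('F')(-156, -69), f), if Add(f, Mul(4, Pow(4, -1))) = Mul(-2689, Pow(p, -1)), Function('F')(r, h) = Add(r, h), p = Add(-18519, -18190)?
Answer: Rational(-8293545, 36709) ≈ -225.93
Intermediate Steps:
p = -36709
Function('F')(r, h) = Add(h, r)
f = Rational(-34020, 36709) (f = Add(-1, Mul(-2689, Pow(-36709, -1))) = Add(-1, Mul(-2689, Rational(-1, 36709))) = Add(-1, Rational(2689, 36709)) = Rational(-34020, 36709) ≈ -0.92675)
Add(Function('F')(-156, -69), f) = Add(Add(-69, -156), Rational(-34020, 36709)) = Add(-225, Rational(-34020, 36709)) = Rational(-8293545, 36709)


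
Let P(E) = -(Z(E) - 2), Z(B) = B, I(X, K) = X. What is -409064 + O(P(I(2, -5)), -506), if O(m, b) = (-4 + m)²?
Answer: -409048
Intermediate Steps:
P(E) = 2 - E (P(E) = -(E - 2) = -(-2 + E) = 2 - E)
-409064 + O(P(I(2, -5)), -506) = -409064 + (-4 + (2 - 1*2))² = -409064 + (-4 + (2 - 2))² = -409064 + (-4 + 0)² = -409064 + (-4)² = -409064 + 16 = -409048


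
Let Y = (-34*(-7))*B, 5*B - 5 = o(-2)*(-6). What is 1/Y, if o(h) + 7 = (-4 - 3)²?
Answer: -5/58786 ≈ -8.5054e-5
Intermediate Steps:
o(h) = 42 (o(h) = -7 + (-4 - 3)² = -7 + (-7)² = -7 + 49 = 42)
B = -247/5 (B = 1 + (42*(-6))/5 = 1 + (⅕)*(-252) = 1 - 252/5 = -247/5 ≈ -49.400)
Y = -58786/5 (Y = -34*(-7)*(-247/5) = 238*(-247/5) = -58786/5 ≈ -11757.)
1/Y = 1/(-58786/5) = -5/58786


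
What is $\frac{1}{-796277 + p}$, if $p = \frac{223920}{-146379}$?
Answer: $- \frac{48793}{38852818301} \approx -1.2558 \cdot 10^{-6}$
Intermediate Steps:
$p = - \frac{74640}{48793}$ ($p = 223920 \left(- \frac{1}{146379}\right) = - \frac{74640}{48793} \approx -1.5297$)
$\frac{1}{-796277 + p} = \frac{1}{-796277 - \frac{74640}{48793}} = \frac{1}{- \frac{38852818301}{48793}} = - \frac{48793}{38852818301}$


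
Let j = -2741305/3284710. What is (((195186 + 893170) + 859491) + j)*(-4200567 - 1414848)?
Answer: -552739101836813415/50534 ≈ -1.0938e+13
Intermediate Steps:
j = -548261/656942 (j = -2741305*1/3284710 = -548261/656942 ≈ -0.83457)
(((195186 + 893170) + 859491) + j)*(-4200567 - 1414848) = (((195186 + 893170) + 859491) - 548261/656942)*(-4200567 - 1414848) = ((1088356 + 859491) - 548261/656942)*(-5615415) = (1947847 - 548261/656942)*(-5615415) = (1279621955613/656942)*(-5615415) = -552739101836813415/50534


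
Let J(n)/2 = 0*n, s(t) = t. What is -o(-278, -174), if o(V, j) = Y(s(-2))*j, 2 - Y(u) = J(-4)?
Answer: 348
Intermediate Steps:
J(n) = 0 (J(n) = 2*(0*n) = 2*0 = 0)
Y(u) = 2 (Y(u) = 2 - 1*0 = 2 + 0 = 2)
o(V, j) = 2*j
-o(-278, -174) = -2*(-174) = -1*(-348) = 348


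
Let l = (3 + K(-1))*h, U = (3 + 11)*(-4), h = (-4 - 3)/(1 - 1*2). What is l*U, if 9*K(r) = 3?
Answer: -3920/3 ≈ -1306.7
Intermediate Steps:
K(r) = ⅓ (K(r) = (⅑)*3 = ⅓)
h = 7 (h = -7/(1 - 2) = -7/(-1) = -7*(-1) = 7)
U = -56 (U = 14*(-4) = -56)
l = 70/3 (l = (3 + ⅓)*7 = (10/3)*7 = 70/3 ≈ 23.333)
l*U = (70/3)*(-56) = -3920/3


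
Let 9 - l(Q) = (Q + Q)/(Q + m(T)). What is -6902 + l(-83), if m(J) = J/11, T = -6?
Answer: -6336493/919 ≈ -6895.0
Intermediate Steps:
m(J) = J/11 (m(J) = J*(1/11) = J/11)
l(Q) = 9 - 2*Q/(-6/11 + Q) (l(Q) = 9 - (Q + Q)/(Q + (1/11)*(-6)) = 9 - 2*Q/(Q - 6/11) = 9 - 2*Q/(-6/11 + Q))
-6902 + l(-83) = -6902 + (-54 + 77*(-83))/(-6 + 11*(-83)) = -6902 + (-54 - 6391)/(-6 - 913) = -6902 - 6445/(-919) = -6902 - 1/919*(-6445) = -6902 + 6445/919 = -6336493/919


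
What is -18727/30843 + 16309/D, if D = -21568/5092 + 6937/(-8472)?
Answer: -5426002790579647/1681308218475 ≈ -3227.3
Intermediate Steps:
D = -54511825/10784856 (D = -21568*1/5092 + 6937*(-1/8472) = -5392/1273 - 6937/8472 = -54511825/10784856 ≈ -5.0545)
-18727/30843 + 16309/D = -18727/30843 + 16309/(-54511825/10784856) = -18727*1/30843 + 16309*(-10784856/54511825) = -18727/30843 - 175890216504/54511825 = -5426002790579647/1681308218475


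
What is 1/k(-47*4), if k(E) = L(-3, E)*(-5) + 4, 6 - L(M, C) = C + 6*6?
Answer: -1/786 ≈ -0.0012723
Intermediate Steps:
L(M, C) = -30 - C (L(M, C) = 6 - (C + 6*6) = 6 - (C + 36) = 6 - (36 + C) = 6 + (-36 - C) = -30 - C)
k(E) = 154 + 5*E (k(E) = (-30 - E)*(-5) + 4 = (150 + 5*E) + 4 = 154 + 5*E)
1/k(-47*4) = 1/(154 + 5*(-47*4)) = 1/(154 + 5*(-188)) = 1/(154 - 940) = 1/(-786) = -1/786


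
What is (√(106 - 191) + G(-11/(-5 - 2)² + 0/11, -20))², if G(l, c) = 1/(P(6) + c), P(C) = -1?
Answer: (1 - 21*I*√85)²/441 ≈ -84.998 - 0.87805*I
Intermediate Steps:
G(l, c) = 1/(-1 + c)
(√(106 - 191) + G(-11/(-5 - 2)² + 0/11, -20))² = (√(106 - 191) + 1/(-1 - 20))² = (√(-85) + 1/(-21))² = (I*√85 - 1/21)² = (-1/21 + I*√85)²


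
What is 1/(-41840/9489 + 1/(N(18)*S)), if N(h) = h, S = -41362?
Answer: -2354904108/10383519643 ≈ -0.22679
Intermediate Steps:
1/(-41840/9489 + 1/(N(18)*S)) = 1/(-41840/9489 + 1/(18*(-41362))) = 1/(-41840*1/9489 + (1/18)*(-1/41362)) = 1/(-41840/9489 - 1/744516) = 1/(-10383519643/2354904108) = -2354904108/10383519643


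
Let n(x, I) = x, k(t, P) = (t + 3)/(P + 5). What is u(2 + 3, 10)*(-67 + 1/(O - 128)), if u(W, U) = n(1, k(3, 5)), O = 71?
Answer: -3820/57 ≈ -67.018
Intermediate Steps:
k(t, P) = (3 + t)/(5 + P)
u(W, U) = 1
u(2 + 3, 10)*(-67 + 1/(O - 128)) = 1*(-67 + 1/(71 - 128)) = 1*(-67 + 1/(-57)) = 1*(-67 - 1/57) = 1*(-3820/57) = -3820/57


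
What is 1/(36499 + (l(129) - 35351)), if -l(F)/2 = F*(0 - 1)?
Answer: 1/1406 ≈ 0.00071124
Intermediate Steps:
l(F) = 2*F (l(F) = -2*F*(0 - 1) = -2*F*(-1) = -(-2)*F = 2*F)
1/(36499 + (l(129) - 35351)) = 1/(36499 + (2*129 - 35351)) = 1/(36499 + (258 - 35351)) = 1/(36499 - 35093) = 1/1406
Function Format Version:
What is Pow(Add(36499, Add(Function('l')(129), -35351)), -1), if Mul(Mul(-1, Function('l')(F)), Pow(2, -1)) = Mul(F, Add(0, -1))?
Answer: Rational(1, 1406) ≈ 0.00071124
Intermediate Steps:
Function('l')(F) = Mul(2, F) (Function('l')(F) = Mul(-2, Mul(F, Add(0, -1))) = Mul(-2, Mul(F, -1)) = Mul(-2, Mul(-1, F)) = Mul(2, F))
Pow(Add(36499, Add(Function('l')(129), -35351)), -1) = Pow(Add(36499, Add(Mul(2, 129), -35351)), -1) = Pow(Add(36499, Add(258, -35351)), -1) = Pow(Add(36499, -35093), -1) = Pow(1406, -1) = Rational(1, 1406)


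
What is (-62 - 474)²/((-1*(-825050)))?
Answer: 143648/412525 ≈ 0.34822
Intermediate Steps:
(-62 - 474)²/((-1*(-825050))) = (-536)²/825050 = 287296*(1/825050) = 143648/412525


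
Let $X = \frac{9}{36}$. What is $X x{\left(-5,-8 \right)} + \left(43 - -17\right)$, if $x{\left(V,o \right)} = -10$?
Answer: $\frac{115}{2} \approx 57.5$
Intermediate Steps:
$X = \frac{1}{4}$ ($X = 9 \cdot \frac{1}{36} = \frac{1}{4} \approx 0.25$)
$X x{\left(-5,-8 \right)} + \left(43 - -17\right) = \frac{1}{4} \left(-10\right) + \left(43 - -17\right) = - \frac{5}{2} + \left(43 + 17\right) = - \frac{5}{2} + 60 = \frac{115}{2}$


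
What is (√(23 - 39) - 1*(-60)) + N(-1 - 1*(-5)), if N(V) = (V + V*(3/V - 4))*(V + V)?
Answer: -12 + 4*I ≈ -12.0 + 4.0*I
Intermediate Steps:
N(V) = 2*V*(V + V*(-4 + 3/V)) (N(V) = (V + V*(-4 + 3/V))*(2*V) = 2*V*(V + V*(-4 + 3/V)))
(√(23 - 39) - 1*(-60)) + N(-1 - 1*(-5)) = (√(23 - 39) - 1*(-60)) + 6*(-1 - 1*(-5))*(1 - (-1 - 1*(-5))) = (√(-16) + 60) + 6*(-1 + 5)*(1 - (-1 + 5)) = (4*I + 60) + 6*4*(1 - 1*4) = (60 + 4*I) + 6*4*(1 - 4) = (60 + 4*I) + 6*4*(-3) = (60 + 4*I) - 72 = -12 + 4*I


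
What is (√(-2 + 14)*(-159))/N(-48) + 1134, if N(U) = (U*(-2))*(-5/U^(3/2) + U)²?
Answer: (-288947671362*I + √3*(104509440 + 366336*I))/(-254803943*I + 92160*√3) ≈ 1134.0 + 1.5595e-6*I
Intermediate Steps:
N(U) = -2*U*(U - 5/U^(3/2))² (N(U) = (-2*U)*(-5/U^(3/2) + U)² = (-2*U)*(U - 5/U^(3/2))² = -2*U*(U - 5/U^(3/2))²)
(√(-2 + 14)*(-159))/N(-48) + 1134 = (√(-2 + 14)*(-159))/((-2*(-5 + (-48)^(5/2))²/(-48)²)) + 1134 = (√12*(-159))/((-2*1/2304*(-5 + 9216*I*√3)²)) + 1134 = ((2*√3)*(-159))/((-(-5 + 9216*I*√3)²/1152)) + 1134 = (-318*√3)*(-1152/(-5 + 9216*I*√3)²) + 1134 = 366336*√3/(-5 + 9216*I*√3)² + 1134 = 1134 + 366336*√3/(-5 + 9216*I*√3)²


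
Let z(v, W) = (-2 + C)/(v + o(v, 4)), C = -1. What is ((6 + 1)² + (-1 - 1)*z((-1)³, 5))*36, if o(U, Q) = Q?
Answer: 1836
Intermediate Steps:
z(v, W) = -3/(4 + v) (z(v, W) = (-2 - 1)/(v + 4) = -3/(4 + v))
((6 + 1)² + (-1 - 1)*z((-1)³, 5))*36 = ((6 + 1)² + (-1 - 1)*(-3/(4 + (-1)³)))*36 = (7² - (-6)/(4 - 1))*36 = (49 - (-6)/3)*36 = (49 - 2*(-1))*36 = (49 + 2)*36 = 51*36 = 1836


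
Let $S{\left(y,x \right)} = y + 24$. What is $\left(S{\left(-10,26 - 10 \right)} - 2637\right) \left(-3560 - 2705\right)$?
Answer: $16433095$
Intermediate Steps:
$S{\left(y,x \right)} = 24 + y$
$\left(S{\left(-10,26 - 10 \right)} - 2637\right) \left(-3560 - 2705\right) = \left(\left(24 - 10\right) - 2637\right) \left(-3560 - 2705\right) = \left(14 - 2637\right) \left(-6265\right) = \left(-2623\right) \left(-6265\right) = 16433095$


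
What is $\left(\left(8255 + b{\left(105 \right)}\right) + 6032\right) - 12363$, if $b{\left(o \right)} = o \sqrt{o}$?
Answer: $1924 + 105 \sqrt{105} \approx 2999.9$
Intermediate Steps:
$b{\left(o \right)} = o^{\frac{3}{2}}$
$\left(\left(8255 + b{\left(105 \right)}\right) + 6032\right) - 12363 = \left(\left(8255 + 105^{\frac{3}{2}}\right) + 6032\right) - 12363 = \left(\left(8255 + 105 \sqrt{105}\right) + 6032\right) - 12363 = \left(14287 + 105 \sqrt{105}\right) - 12363 = 1924 + 105 \sqrt{105}$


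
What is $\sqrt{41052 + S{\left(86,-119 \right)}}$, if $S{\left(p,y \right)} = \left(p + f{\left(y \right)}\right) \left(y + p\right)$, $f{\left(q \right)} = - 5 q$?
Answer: $\sqrt{18579} \approx 136.3$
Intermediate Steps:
$S{\left(p,y \right)} = \left(p + y\right) \left(p - 5 y\right)$ ($S{\left(p,y \right)} = \left(p - 5 y\right) \left(y + p\right) = \left(p - 5 y\right) \left(p + y\right) = \left(p + y\right) \left(p - 5 y\right)$)
$\sqrt{41052 + S{\left(86,-119 \right)}} = \sqrt{41052 - \left(-40936 - 7396 + 70805\right)} = \sqrt{41052 + \left(7396 - 70805 + 40936\right)} = \sqrt{41052 - 22473} = \sqrt{18579}$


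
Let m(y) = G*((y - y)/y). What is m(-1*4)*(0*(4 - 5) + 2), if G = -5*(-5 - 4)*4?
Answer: 0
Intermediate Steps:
G = 180 (G = -5*(-9)*4 = 45*4 = 180)
m(y) = 0 (m(y) = 180*((y - y)/y) = 180*(0/y) = 180*0 = 0)
m(-1*4)*(0*(4 - 5) + 2) = 0*(0*(4 - 5) + 2) = 0*(0*(-1) + 2) = 0*(0 + 2) = 0*2 = 0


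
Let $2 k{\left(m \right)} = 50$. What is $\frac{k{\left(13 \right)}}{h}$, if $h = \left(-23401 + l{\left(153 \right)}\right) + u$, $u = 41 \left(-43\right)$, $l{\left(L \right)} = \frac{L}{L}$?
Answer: $- \frac{25}{25163} \approx -0.00099352$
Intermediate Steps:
$l{\left(L \right)} = 1$
$k{\left(m \right)} = 25$ ($k{\left(m \right)} = \frac{1}{2} \cdot 50 = 25$)
$u = -1763$
$h = -25163$ ($h = \left(-23401 + 1\right) - 1763 = -23400 - 1763 = -25163$)
$\frac{k{\left(13 \right)}}{h} = \frac{25}{-25163} = 25 \left(- \frac{1}{25163}\right) = - \frac{25}{25163}$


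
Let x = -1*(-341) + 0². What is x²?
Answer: 116281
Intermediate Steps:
x = 341 (x = 341 + 0 = 341)
x² = 341² = 116281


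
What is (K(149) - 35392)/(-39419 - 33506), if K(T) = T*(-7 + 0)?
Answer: 7287/14585 ≈ 0.49962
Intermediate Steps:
K(T) = -7*T (K(T) = T*(-7) = -7*T)
(K(149) - 35392)/(-39419 - 33506) = (-7*149 - 35392)/(-39419 - 33506) = (-1043 - 35392)/(-72925) = -36435*(-1/72925) = 7287/14585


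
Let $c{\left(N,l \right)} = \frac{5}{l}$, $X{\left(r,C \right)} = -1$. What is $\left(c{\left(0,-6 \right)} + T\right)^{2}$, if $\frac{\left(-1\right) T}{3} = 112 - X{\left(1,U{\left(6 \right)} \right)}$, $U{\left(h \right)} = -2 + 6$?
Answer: $\frac{4157521}{36} \approx 1.1549 \cdot 10^{5}$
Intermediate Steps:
$U{\left(h \right)} = 4$
$T = -339$ ($T = - 3 \left(112 - -1\right) = - 3 \left(112 + 1\right) = \left(-3\right) 113 = -339$)
$\left(c{\left(0,-6 \right)} + T\right)^{2} = \left(\frac{5}{-6} - 339\right)^{2} = \left(5 \left(- \frac{1}{6}\right) - 339\right)^{2} = \left(- \frac{5}{6} - 339\right)^{2} = \left(- \frac{2039}{6}\right)^{2} = \frac{4157521}{36}$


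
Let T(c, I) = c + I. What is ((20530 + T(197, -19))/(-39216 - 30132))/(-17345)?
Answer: 5177/300710265 ≈ 1.7216e-5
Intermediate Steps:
T(c, I) = I + c
((20530 + T(197, -19))/(-39216 - 30132))/(-17345) = ((20530 + (-19 + 197))/(-39216 - 30132))/(-17345) = ((20530 + 178)/(-69348))*(-1/17345) = (20708*(-1/69348))*(-1/17345) = -5177/17337*(-1/17345) = 5177/300710265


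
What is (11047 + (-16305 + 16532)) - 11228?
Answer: 46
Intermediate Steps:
(11047 + (-16305 + 16532)) - 11228 = (11047 + 227) - 11228 = 11274 - 11228 = 46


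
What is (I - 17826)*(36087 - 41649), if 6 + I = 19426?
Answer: -8865828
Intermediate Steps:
I = 19420 (I = -6 + 19426 = 19420)
(I - 17826)*(36087 - 41649) = (19420 - 17826)*(36087 - 41649) = 1594*(-5562) = -8865828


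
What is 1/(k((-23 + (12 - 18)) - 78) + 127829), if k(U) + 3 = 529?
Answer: 1/128355 ≈ 7.7909e-6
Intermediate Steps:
k(U) = 526 (k(U) = -3 + 529 = 526)
1/(k((-23 + (12 - 18)) - 78) + 127829) = 1/(526 + 127829) = 1/128355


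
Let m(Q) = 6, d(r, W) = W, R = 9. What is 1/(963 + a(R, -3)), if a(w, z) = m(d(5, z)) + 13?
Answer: 1/982 ≈ 0.0010183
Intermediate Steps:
a(w, z) = 19 (a(w, z) = 6 + 13 = 19)
1/(963 + a(R, -3)) = 1/(963 + 19) = 1/982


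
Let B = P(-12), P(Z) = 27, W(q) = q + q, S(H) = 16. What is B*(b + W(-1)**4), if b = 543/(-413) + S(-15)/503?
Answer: 82547181/207739 ≈ 397.36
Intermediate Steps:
W(q) = 2*q
B = 27
b = -266521/207739 (b = 543/(-413) + 16/503 = 543*(-1/413) + 16*(1/503) = -543/413 + 16/503 = -266521/207739 ≈ -1.2830)
B*(b + W(-1)**4) = 27*(-266521/207739 + (2*(-1))**4) = 27*(-266521/207739 + (-2)**4) = 27*(-266521/207739 + 16) = 27*(3057303/207739) = 82547181/207739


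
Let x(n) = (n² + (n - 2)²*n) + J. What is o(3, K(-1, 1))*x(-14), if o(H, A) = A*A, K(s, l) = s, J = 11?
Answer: -3377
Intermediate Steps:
o(H, A) = A²
x(n) = 11 + n² + n*(-2 + n)² (x(n) = (n² + (n - 2)²*n) + 11 = (n² + (-2 + n)²*n) + 11 = (n² + n*(-2 + n)²) + 11 = 11 + n² + n*(-2 + n)²)
o(3, K(-1, 1))*x(-14) = (-1)²*(11 + (-14)² - 14*(-2 - 14)²) = 1*(11 + 196 - 14*(-16)²) = 1*(11 + 196 - 14*256) = 1*(11 + 196 - 3584) = 1*(-3377) = -3377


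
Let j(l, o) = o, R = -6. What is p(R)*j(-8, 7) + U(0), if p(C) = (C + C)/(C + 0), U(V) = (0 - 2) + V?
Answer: 12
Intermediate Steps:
U(V) = -2 + V
p(C) = 2 (p(C) = (2*C)/C = 2)
p(R)*j(-8, 7) + U(0) = 2*7 + (-2 + 0) = 14 - 2 = 12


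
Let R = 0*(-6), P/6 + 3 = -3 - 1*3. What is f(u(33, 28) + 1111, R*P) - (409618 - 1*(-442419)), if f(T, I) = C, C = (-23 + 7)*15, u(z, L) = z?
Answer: -852277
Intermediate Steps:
P = -54 (P = -18 + 6*(-3 - 1*3) = -18 + 6*(-3 - 3) = -18 + 6*(-6) = -18 - 36 = -54)
R = 0
C = -240 (C = -16*15 = -240)
f(T, I) = -240
f(u(33, 28) + 1111, R*P) - (409618 - 1*(-442419)) = -240 - (409618 - 1*(-442419)) = -240 - (409618 + 442419) = -240 - 1*852037 = -240 - 852037 = -852277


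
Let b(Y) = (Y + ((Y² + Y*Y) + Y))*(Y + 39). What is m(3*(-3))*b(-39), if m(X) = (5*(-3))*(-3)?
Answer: 0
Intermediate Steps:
m(X) = 45 (m(X) = -15*(-3) = 45)
b(Y) = (39 + Y)*(2*Y + 2*Y²) (b(Y) = (Y + ((Y² + Y²) + Y))*(39 + Y) = (Y + (2*Y² + Y))*(39 + Y) = (Y + (Y + 2*Y²))*(39 + Y) = (2*Y + 2*Y²)*(39 + Y) = (39 + Y)*(2*Y + 2*Y²))
m(3*(-3))*b(-39) = 45*(2*(-39)*(39 + (-39)² + 40*(-39))) = 45*(2*(-39)*(39 + 1521 - 1560)) = 45*(2*(-39)*0) = 45*0 = 0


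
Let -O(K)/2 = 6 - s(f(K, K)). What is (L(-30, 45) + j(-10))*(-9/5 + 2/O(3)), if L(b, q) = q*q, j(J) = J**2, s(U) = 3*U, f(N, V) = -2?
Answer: -48025/12 ≈ -4002.1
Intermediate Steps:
O(K) = -24 (O(K) = -2*(6 - 3*(-2)) = -2*(6 - 1*(-6)) = -2*(6 + 6) = -2*12 = -24)
L(b, q) = q**2
(L(-30, 45) + j(-10))*(-9/5 + 2/O(3)) = (45**2 + (-10)**2)*(-9/5 + 2/(-24)) = (2025 + 100)*(-9*1/5 + 2*(-1/24)) = 2125*(-9/5 - 1/12) = 2125*(-113/60) = -48025/12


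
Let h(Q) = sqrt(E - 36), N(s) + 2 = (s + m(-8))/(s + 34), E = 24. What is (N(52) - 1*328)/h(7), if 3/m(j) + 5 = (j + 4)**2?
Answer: 311605*I*sqrt(3)/5676 ≈ 95.087*I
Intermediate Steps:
m(j) = 3/(-5 + (4 + j)**2) (m(j) = 3/(-5 + (j + 4)**2) = 3/(-5 + (4 + j)**2))
N(s) = -2 + (3/11 + s)/(34 + s) (N(s) = -2 + (s + 3/(-5 + (4 - 8)**2))/(s + 34) = -2 + (s + 3/(-5 + (-4)**2))/(34 + s) = -2 + (s + 3/(-5 + 16))/(34 + s) = -2 + (s + 3/11)/(34 + s) = -2 + (3/11 + s)/(34 + s))
h(Q) = 2*I*sqrt(3) (h(Q) = sqrt(24 - 36) = sqrt(-12) = 2*I*sqrt(3))
(N(52) - 1*328)/h(7) = ((-745/11 - 1*52)/(34 + 52) - 1*328)/((2*I*sqrt(3))) = ((-745/11 - 52)/86 - 328)*(-I*sqrt(3)/6) = ((1/86)*(-1317/11) - 328)*(-I*sqrt(3)/6) = (-1317/946 - 328)*(-I*sqrt(3)/6) = -(-311605)*I*sqrt(3)/5676 = 311605*I*sqrt(3)/5676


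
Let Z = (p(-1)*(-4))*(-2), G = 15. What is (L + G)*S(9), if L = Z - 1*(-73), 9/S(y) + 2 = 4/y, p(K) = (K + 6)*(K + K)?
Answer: -324/7 ≈ -46.286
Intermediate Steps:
p(K) = 2*K*(6 + K) (p(K) = (6 + K)*(2*K) = 2*K*(6 + K))
Z = -80 (Z = ((2*(-1)*(6 - 1))*(-4))*(-2) = ((2*(-1)*5)*(-4))*(-2) = -10*(-4)*(-2) = 40*(-2) = -80)
S(y) = 9/(-2 + 4/y)
L = -7 (L = -80 - 1*(-73) = -80 + 73 = -7)
(L + G)*S(9) = (-7 + 15)*(-9*9/(-4 + 2*9)) = 8*(-9*9/(-4 + 18)) = 8*(-9*9/14) = 8*(-9*9*1/14) = 8*(-81/14) = -324/7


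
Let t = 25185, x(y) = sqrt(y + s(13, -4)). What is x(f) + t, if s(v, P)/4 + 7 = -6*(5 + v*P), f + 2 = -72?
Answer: 25185 + 3*sqrt(114) ≈ 25217.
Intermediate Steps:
f = -74 (f = -2 - 72 = -74)
s(v, P) = -148 - 24*P*v (s(v, P) = -28 + 4*(-6*(5 + v*P)) = -28 + 4*(-6*(5 + P*v)) = -28 + 4*(-30 - 6*P*v) = -28 + (-120 - 24*P*v) = -148 - 24*P*v)
x(y) = sqrt(1100 + y) (x(y) = sqrt(y + (-148 - 24*(-4)*13)) = sqrt(y + (-148 + 1248)) = sqrt(y + 1100) = sqrt(1100 + y))
x(f) + t = sqrt(1100 - 74) + 25185 = sqrt(1026) + 25185 = 3*sqrt(114) + 25185 = 25185 + 3*sqrt(114)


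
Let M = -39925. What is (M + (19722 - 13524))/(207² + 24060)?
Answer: -33727/66909 ≈ -0.50407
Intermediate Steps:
(M + (19722 - 13524))/(207² + 24060) = (-39925 + (19722 - 13524))/(207² + 24060) = (-39925 + 6198)/(42849 + 24060) = -33727/66909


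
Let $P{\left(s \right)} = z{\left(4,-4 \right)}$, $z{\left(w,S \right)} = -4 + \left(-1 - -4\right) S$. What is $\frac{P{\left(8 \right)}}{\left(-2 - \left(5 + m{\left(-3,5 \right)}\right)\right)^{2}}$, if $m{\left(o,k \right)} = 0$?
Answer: $- \frac{16}{49} \approx -0.32653$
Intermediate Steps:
$z{\left(w,S \right)} = -4 + 3 S$ ($z{\left(w,S \right)} = -4 + \left(-1 + 4\right) S = -4 + 3 S$)
$P{\left(s \right)} = -16$ ($P{\left(s \right)} = -4 + 3 \left(-4\right) = -4 - 12 = -16$)
$\frac{P{\left(8 \right)}}{\left(-2 - \left(5 + m{\left(-3,5 \right)}\right)\right)^{2}} = - \frac{16}{\left(-2 - 5\right)^{2}} = - \frac{16}{\left(-7\right)^{2}} = - \frac{16}{49}$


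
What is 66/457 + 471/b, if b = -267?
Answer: -65875/40673 ≈ -1.6196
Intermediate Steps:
66/457 + 471/b = 66/457 + 471/(-267) = 66*(1/457) + 471*(-1/267) = 66/457 - 157/89 = -65875/40673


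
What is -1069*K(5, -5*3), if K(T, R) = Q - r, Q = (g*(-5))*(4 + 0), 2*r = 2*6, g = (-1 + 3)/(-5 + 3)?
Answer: -14966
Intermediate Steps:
g = -1 (g = 2/(-2) = 2*(-½) = -1)
r = 6 (r = (2*6)/2 = (½)*12 = 6)
Q = 20 (Q = (-1*(-5))*(4 + 0) = 5*4 = 20)
K(T, R) = 14 (K(T, R) = 20 - 1*6 = 20 - 6 = 14)
-1069*K(5, -5*3) = -1069*14 = -14966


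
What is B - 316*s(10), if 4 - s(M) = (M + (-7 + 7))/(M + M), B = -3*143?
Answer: -1535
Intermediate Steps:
B = -429
s(M) = 7/2 (s(M) = 4 - (M + (-7 + 7))/(M + M) = 4 - (M + 0)/(2*M) = 4 - M*1/(2*M) = 4 - 1*1/2 = 4 - 1/2 = 7/2)
B - 316*s(10) = -429 - 316*7/2 = -429 - 1106 = -1535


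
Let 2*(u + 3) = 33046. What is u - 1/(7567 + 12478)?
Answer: 331143399/20045 ≈ 16520.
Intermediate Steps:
u = 16520 (u = -3 + (½)*33046 = -3 + 16523 = 16520)
u - 1/(7567 + 12478) = 16520 - 1/(7567 + 12478) = 16520 - 1/20045 = 331143399/20045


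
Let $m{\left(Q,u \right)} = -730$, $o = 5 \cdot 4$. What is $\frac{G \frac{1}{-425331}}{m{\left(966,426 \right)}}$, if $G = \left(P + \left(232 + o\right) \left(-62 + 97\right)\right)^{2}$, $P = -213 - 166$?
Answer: $\frac{71250481}{310491630} \approx 0.22948$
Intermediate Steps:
$o = 20$
$P = -379$
$G = 71250481$ ($G = \left(-379 + \left(232 + 20\right) \left(-62 + 97\right)\right)^{2} = \left(-379 + 252 \cdot 35\right)^{2} = \left(-379 + 8820\right)^{2} = 8441^{2} = 71250481$)
$\frac{G \frac{1}{-425331}}{m{\left(966,426 \right)}} = \frac{71250481 \frac{1}{-425331}}{-730} = 71250481 \left(- \frac{1}{425331}\right) \left(- \frac{1}{730}\right) = \left(- \frac{71250481}{425331}\right) \left(- \frac{1}{730}\right) = \frac{71250481}{310491630}$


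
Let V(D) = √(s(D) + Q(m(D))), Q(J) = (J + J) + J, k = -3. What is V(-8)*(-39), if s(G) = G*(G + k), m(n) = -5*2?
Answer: -39*√58 ≈ -297.02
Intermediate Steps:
m(n) = -10
Q(J) = 3*J (Q(J) = 2*J + J = 3*J)
s(G) = G*(-3 + G) (s(G) = G*(G - 3) = G*(-3 + G))
V(D) = √(-30 + D*(-3 + D)) (V(D) = √(D*(-3 + D) + 3*(-10)) = √(D*(-3 + D) - 30) = √(-30 + D*(-3 + D)))
V(-8)*(-39) = √(-30 - 8*(-3 - 8))*(-39) = √(-30 - 8*(-11))*(-39) = √(-30 + 88)*(-39) = √58*(-39) = -39*√58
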